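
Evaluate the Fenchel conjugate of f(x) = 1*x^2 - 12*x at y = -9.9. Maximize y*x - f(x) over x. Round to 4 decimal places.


f*(y) = sup_x {y*x - a*x^2 - b*x} = sup_x {(y-b)*x - a*x^2}
FOC: (y - b) - 2a*x = 0 => x* = (y - b)/(2a)
x* = (-9.9 + 12)/(2*1) = 1.05
f*(-9.9) = (y-b)^2/(4a) = (-9.9 + 12)^2/(4*1)
= 4.41/4 = 1.1025


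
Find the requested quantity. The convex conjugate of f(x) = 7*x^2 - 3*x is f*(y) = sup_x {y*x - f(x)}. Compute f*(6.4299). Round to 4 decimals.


f*(y) = sup_x {y*x - a*x^2 - b*x} = sup_x {(y-b)*x - a*x^2}
FOC: (y - b) - 2a*x = 0 => x* = (y - b)/(2a)
x* = (6.4299 + 3)/(2*7) = 0.6736
f*(6.4299) = (y-b)^2/(4a) = (6.4299 + 3)^2/(4*7)
= 88.923/28 = 3.1758


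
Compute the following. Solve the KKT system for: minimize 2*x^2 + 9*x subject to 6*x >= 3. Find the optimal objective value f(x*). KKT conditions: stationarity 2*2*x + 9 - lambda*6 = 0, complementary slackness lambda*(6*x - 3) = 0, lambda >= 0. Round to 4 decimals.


Step 1: Try lambda = 0 (constraint inactive).
x_unc = -9/(2*2) = -2.25
Check: 6*-2.25 = -13.5 < 3 -- violated!
Step 2: Constraint must be active: 6*x = 3
x* = 3/6 = 0.5
lambda = (2*2*0.5 + 9)/6 = 1.8333
Step 3: Compute optimal value.
f(x*) = 2*0.5^2 + 9*0.5 = 5.0


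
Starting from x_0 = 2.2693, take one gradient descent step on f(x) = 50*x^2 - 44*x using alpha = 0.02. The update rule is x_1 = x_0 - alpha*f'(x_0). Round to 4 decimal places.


We compute the gradient at x_0 and apply the update.
f'(x) = 100*x - 44
f'(2.2693) = 100*2.2693 - 44 = 182.93
x_1 = 2.2693 - 0.02*182.93 = -1.3893


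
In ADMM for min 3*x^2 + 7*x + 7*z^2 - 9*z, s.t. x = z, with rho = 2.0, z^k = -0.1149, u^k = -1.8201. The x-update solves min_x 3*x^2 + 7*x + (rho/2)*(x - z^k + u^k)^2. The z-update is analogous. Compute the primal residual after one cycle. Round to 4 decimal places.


ADMM iteration with rho = 2.0, z^k = -0.1149, u^k = -1.8201
Step 1: x-update.
Minimize 3*x^2 + 7*x + (2.0/2)*(x + 0.1149 - 1.8201)^2
FOC: (2*3 + 2.0)*x = -7 + 2.0*(-0.1149 + 1.8201)
x^{k+1} = -0.4487
Step 2: z-update.
Minimize 7*z^2 - 9*z + (2.0/2)*(-0.4487 - z - 1.8201)^2
FOC: (2*7 + 2.0)*z = 9 + 2.0*(-0.4487 - 1.8201)
z^{k+1} = 0.2789
Step 3: u-update.
u^{k+1} = -1.8201 - 0.4487 - 0.2789 = -2.5477
Step 4: Primal residual = |-0.4487 - 0.2789| = 0.7276


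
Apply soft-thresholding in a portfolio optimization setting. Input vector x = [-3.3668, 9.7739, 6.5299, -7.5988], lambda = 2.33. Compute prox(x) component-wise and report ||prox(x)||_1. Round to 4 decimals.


Soft-thresholding with lambda = 2.33:
prox(-3.3668) = sign(-3.3668)*max(|-3.3668| - 2.33, 0) = -1.0368
prox(9.7739) = sign(9.7739)*max(|9.7739| - 2.33, 0) = 7.4439
prox(6.5299) = sign(6.5299)*max(|6.5299| - 2.33, 0) = 4.1999
prox(-7.5988) = sign(-7.5988)*max(|-7.5988| - 2.33, 0) = -5.2688
prox(x) = [-1.0368, 7.4439, 4.1999, -5.2688]
||prox(x)||_1 = 1.0368 + 7.4439 + 4.1999 + 5.2688 = 17.9494


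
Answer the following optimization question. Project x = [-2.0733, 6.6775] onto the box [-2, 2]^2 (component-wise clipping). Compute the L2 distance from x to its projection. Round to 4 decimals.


Project each component onto [-2, 2].
clip(-2.0733) = -2.0, clip(6.6775) = 2.0
Projection = [-2.0, 2.0]
Squared diffs: [0.0054, 21.879]
Distance = sqrt(21.8844) = 4.6781


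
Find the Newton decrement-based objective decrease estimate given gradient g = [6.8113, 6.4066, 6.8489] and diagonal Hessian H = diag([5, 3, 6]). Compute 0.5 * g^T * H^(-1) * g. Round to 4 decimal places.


Step 1: H is diagonal, so H^(-1) * g = [1.3623, 2.1355, 1.1415].
Step 2: g^T H^(-1) g = sum_i g_i^2 / H_ii
  = (6.8113)^2/5 + (6.4066)^2/3 + (6.8489)^2/6
  = 9.2788 + 13.6815 + 7.8179 = 30.7782
Step 3: Objective decrease = 0.5 * g^T H^(-1) g = 15.3891


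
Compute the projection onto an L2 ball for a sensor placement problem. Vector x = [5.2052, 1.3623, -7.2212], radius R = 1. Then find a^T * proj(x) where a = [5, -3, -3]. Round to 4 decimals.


Step 1: Compute ||x|| (intermediates to 6 decimals).
||x|| = sqrt(5.2052^2 + 1.3623^2 + (-7.2212)^2) = 9.005315
Step 2: Project.
Since ||x|| > R, scale = R/||x|| = 1/9.005315 = 0.111046, proj(x) = scale * x
proj(x) = [0.578017, 0.151278, -0.801885]
Step 3: Dot product.
a^T * proj(x) = 5*0.578017 - 3*0.151278 - 3*(-0.801885) = 4.8419


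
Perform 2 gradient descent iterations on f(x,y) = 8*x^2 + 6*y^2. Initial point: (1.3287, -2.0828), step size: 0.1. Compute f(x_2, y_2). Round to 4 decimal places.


Gradient descent on f(x,y) = 8*x^2 + 6*y^2.
Starting point: (1.3287, -2.0828), alpha = 0.1
Step 1: grad_x = 2*8*1.3287 = 21.2592, grad_y = 2*6*-2.0828 = -24.9936
  x_1 = 1.3287 - 0.1*21.2592 = -0.7972
  y_1 = -2.0828 - 0.1*-24.9936 = 0.4166
Step 2: grad_x = 2*8*-0.7972 = -12.7555, grad_y = 2*6*0.4166 = 4.9987
  x_2 = -0.7972 - 0.1*-12.7555 = 0.4783
  y_2 = 0.4166 - 0.1*4.9987 = -0.0833
f(0.4783, -0.0833) = 8*0.4783^2 + 6*(-0.0833)^2 = 1.8721


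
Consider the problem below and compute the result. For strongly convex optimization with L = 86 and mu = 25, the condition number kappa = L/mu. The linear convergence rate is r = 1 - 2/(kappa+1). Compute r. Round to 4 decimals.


Step 1: Compute the condition number.
kappa = L/mu = 86/25 = 3.44
Step 2: Compute the convergence rate.
r = 1 - 2/(kappa + 1) = 1 - 2*mu/(L + mu) = (L - mu)/(L + mu) = 61/111 = 0.5495


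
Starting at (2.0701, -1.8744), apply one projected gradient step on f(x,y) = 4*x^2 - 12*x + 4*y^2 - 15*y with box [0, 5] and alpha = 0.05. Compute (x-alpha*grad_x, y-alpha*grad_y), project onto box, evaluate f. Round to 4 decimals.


Step 1: Compute gradient at (2.0701, -1.8744).
grad_x = 2*4*2.0701 - 12 = 4.5608
grad_y = 2*4*-1.8744 - 15 = -29.9952
Step 2: Gradient step.
x_raw = 2.0701 - 0.05*4.5608 = 1.8421
y_raw = -1.8744 - 0.05*-29.9952 = -0.3746
Step 3: Project onto [0, 5].
x_proj = clip(1.8421) = 1.8421
y_proj = clip(-0.3746) = 0.0
Step 4: Evaluate f.
f(1.8421, 0.0) = -8.532


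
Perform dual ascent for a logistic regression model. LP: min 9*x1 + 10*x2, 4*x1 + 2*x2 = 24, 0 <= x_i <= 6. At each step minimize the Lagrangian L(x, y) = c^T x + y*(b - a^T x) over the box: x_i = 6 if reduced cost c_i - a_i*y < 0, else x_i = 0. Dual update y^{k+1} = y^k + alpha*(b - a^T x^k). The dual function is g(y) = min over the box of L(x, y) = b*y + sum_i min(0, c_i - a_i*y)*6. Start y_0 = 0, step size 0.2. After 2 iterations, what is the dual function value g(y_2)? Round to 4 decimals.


Dual ascent for LP: min 9*x1 + 10*x2, 4*x1 + 2*x2 = 24, 0 <= x_i <= 6
Step 1: y^k = 0.0, reduced costs: (9.0, 10.0)
  x^k = (0.0, 0.0), subgradient = b - a^T x = 24.0
  y^{k+1} = 0.0 + 0.2*24.0 = 4.8
Step 2: y^k = 4.8, reduced costs: (-10.2, 0.4)
  x^k = (6.0, 0.0), subgradient = b - a^T x = 0.0
  y^{k+1} = 4.8 + 0.2*0.0 = 4.8
Dual objective at y_2 = 4.8: reduced costs (-10.2, 0.4), box minimizer x = (6.0, 0.0)
g(y_2) = b*y + (c1 - a1*y)*x1 + (c2 - a2*y)*x2 = 24*4.8 + (-10.2)*6.0 + 0.4*0.0 = 115.2 - 61.2 + 0.0 = 54.0


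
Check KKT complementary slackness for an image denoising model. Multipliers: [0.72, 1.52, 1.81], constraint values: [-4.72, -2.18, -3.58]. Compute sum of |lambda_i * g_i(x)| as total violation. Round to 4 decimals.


KKT complementary slackness check:
lambda_1 * g_1 = 0.72 * -4.72 = -3.3984
lambda_2 * g_2 = 1.52 * -2.18 = -3.3136
lambda_3 * g_3 = 1.81 * -3.58 = -6.4798
Total violation = 3.3984 + 3.3136 + 6.4798 = 13.1918


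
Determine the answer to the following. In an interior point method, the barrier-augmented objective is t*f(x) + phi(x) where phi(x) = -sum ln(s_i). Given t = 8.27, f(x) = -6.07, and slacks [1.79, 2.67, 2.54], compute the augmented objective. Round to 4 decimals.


Step 1: Compute log-barrier.
ln values: [0.5822, 0.9821, 0.9322]
phi = -(0.5822 + 0.9821 + 0.9322) = -2.4965
Step 2: Compute augmented objective.
t*f(x) = 8.27*-6.07 = -50.1989
Total = -50.1989 - 2.4965 = -52.6954


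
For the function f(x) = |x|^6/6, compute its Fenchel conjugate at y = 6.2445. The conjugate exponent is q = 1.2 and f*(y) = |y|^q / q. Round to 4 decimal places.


The conjugate exponent q satisfies 1/p + 1/q = 1.
p = 6, so q = 6/(6 - 1) = 1.2
|y|^q = 6.2445^1.2 = 9.0074
f*(6.2445) = 9.0074 / 1.2 = 7.5061


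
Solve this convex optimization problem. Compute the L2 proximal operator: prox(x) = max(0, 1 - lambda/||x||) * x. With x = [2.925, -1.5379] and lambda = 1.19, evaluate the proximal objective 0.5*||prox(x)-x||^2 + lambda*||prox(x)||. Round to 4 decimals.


Step 1: Compute ||x||.
||x|| = 3.3047
Step 2: Compute scaling factor.
scale = max(0, 1 - 1.19/3.3047) = 0.6399
Step 3: prox(x) = [1.8717, -0.9841]
||prox(x)|| = 2.1147
Step 4: Proximal objective.
0.5*||prox-x||^2 = 0.7081
lambda*||prox|| = 2.5165
Total = 3.2245


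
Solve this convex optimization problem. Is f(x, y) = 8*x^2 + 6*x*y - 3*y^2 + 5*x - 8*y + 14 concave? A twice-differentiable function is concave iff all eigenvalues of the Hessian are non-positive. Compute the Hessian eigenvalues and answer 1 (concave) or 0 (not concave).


The Hessian of f(x,y) = 8*x^2 + 6*x*y - 3*y^2 + 5*x - 8*y + 14 is:
H = [[16, 6], [6, -6]]
Trace = 16 - 6 = 10
Determinant = 16*-6 - (6)^2 = -132
Discriminant = (10)^2 - 4*-132 = 628.0
Eigenvalues: lambda_1 = -7.53, lambda_2 = 17.53
The function is not concave.

0


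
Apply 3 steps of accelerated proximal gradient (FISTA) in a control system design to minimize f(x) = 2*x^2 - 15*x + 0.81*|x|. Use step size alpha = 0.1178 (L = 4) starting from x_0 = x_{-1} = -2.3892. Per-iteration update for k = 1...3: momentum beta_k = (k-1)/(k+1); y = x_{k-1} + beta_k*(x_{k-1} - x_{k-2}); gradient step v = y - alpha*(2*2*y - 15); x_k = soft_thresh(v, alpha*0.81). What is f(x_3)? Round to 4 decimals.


FISTA on f(x) = 2*x^2 - 15*x + 0.81*|x|
L = 4, alpha = 0.1178
Iteration 1: beta = 0.0, y = -2.3892 + 0.0*(-2.3892 + 2.3892) = -2.3892
  grad(y) = -24.5568, v = y - alpha*grad = 0.5036
  prox(v) = soft_thresh(0.5036, 0.0954) = 0.4082
Iteration 2: beta = 0.3333, y = 0.4082 + 0.3333*(0.4082 + 2.3892) = 1.3406
  grad(y) = -9.6375, v = y - alpha*grad = 2.4759
  prox(v) = soft_thresh(2.4759, 0.0954) = 2.3805
Iteration 3: beta = 0.5, y = 2.3805 + 0.5*(2.3805 - 0.4082) = 3.3667
  grad(y) = -1.5333, v = y - alpha*grad = 3.5473
  prox(v) = soft_thresh(3.5473, 0.0954) = 3.4519
f(x_3) = 2*3.4519^2 - 15*3.4519 + 0.81*|3.4519| = -25.1512


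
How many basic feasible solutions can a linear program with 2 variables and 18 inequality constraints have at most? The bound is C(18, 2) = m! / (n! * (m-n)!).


Each vertex corresponds to some choice of n active constraints out of m, so the number of vertices is at most C(m, n) = m! / (n!(m-n)!).
m = 18, n = 2
Numerator: 18 * 17
Denominator: 2! = 2
C(18, 2) = 153


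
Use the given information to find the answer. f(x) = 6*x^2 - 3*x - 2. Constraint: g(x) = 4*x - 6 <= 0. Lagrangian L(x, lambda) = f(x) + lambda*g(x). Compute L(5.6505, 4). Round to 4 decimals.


Step 1: Evaluate f(x).
f(5.6505) = 6*5.6505^2 - 3*5.6505 - 2 = 172.6174
Step 2: Evaluate g(x).
g(5.6505) = 4*5.6505 - 6 = 16.602
Step 3: Compute Lagrangian.
L = 172.6174 + 4*16.602 = 239.0254


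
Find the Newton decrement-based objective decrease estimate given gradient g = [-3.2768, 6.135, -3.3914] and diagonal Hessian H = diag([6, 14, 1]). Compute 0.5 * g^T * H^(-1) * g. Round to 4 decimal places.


Step 1: H is diagonal, so H^(-1) * g = [-0.5461, 0.4382, -3.3914].
Step 2: g^T H^(-1) g = sum_i g_i^2 / H_ii
  = (-3.2768)^2/6 + (6.135)^2/14 + (-3.3914)^2/1
  = 1.7896 + 2.6884 + 11.5016 = 15.9796
Step 3: Objective decrease = 0.5 * g^T H^(-1) g = 7.9898


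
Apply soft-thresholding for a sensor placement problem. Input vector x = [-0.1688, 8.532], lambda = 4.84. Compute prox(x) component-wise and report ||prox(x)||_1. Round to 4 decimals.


Soft-thresholding with lambda = 4.84:
prox(-0.1688) = sign(-0.1688)*max(|-0.1688| - 4.84, 0) = 0.0
prox(8.532) = sign(8.532)*max(|8.532| - 4.84, 0) = 3.692
prox(x) = [0.0, 3.692]
||prox(x)||_1 = 0.0 + 3.692 = 3.692


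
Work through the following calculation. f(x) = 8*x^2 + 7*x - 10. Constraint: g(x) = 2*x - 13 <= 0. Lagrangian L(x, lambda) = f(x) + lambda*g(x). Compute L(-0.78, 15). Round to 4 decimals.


Step 1: Evaluate f(x).
f(-0.78) = 8*(-0.78)^2 + 7*(-0.78) - 10 = -10.5928
Step 2: Evaluate g(x).
g(-0.78) = 2*-0.78 - 13 = -14.56
Step 3: Compute Lagrangian.
L = -10.5928 + 15*-14.56 = -228.9928


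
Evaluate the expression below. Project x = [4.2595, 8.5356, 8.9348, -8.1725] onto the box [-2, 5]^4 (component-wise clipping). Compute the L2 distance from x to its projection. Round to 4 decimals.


Project each component onto [-2, 5].
clip(4.2595) = 4.2595, clip(8.5356) = 5.0, clip(8.9348) = 5.0, clip(-8.1725) = -2.0
Projection = [4.2595, 5.0, 5.0, -2.0]
Squared diffs: [0.0, 12.5005, 15.4827, 38.0998]
Distance = sqrt(66.083) = 8.1291


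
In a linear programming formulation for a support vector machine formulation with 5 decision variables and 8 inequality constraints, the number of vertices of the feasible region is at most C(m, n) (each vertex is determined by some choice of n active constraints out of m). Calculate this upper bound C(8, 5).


Each vertex corresponds to some choice of n active constraints out of m, so the number of vertices is at most C(m, n) = m! / (n!(m-n)!).
m = 8, n = 5
Numerator: 8 * 7 * 6 * 5 * 4
Denominator: 5! = 120
C(8, 5) = 56


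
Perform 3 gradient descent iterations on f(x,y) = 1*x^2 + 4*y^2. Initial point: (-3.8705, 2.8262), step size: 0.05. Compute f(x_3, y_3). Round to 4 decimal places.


Gradient descent on f(x,y) = 1*x^2 + 4*y^2.
Starting point: (-3.8705, 2.8262), alpha = 0.05
Step 1: grad_x = 2*1*-3.8705 = -7.741, grad_y = 2*4*2.8262 = 22.6096
  x_1 = -3.8705 - 0.05*-7.741 = -3.4835
  y_1 = 2.8262 - 0.05*22.6096 = 1.6957
Step 2: grad_x = 2*1*-3.4835 = -6.9669, grad_y = 2*4*1.6957 = 13.5658
  x_2 = -3.4835 - 0.05*-6.9669 = -3.1351
  y_2 = 1.6957 - 0.05*13.5658 = 1.0174
Step 3: grad_x = 2*1*-3.1351 = -6.2702, grad_y = 2*4*1.0174 = 8.1395
  x_3 = -3.1351 - 0.05*-6.2702 = -2.8216
  y_3 = 1.0174 - 0.05*8.1395 = 0.6105
f(-2.8216, 0.6105) = 1*(-2.8216)^2 + 4*0.6105^2 = 9.452


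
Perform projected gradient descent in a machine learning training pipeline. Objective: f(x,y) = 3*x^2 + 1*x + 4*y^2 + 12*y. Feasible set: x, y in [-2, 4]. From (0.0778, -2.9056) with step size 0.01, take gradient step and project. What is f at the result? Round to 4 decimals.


Step 1: Compute gradient at (0.0778, -2.9056).
grad_x = 2*3*0.0778 + 1 = 1.4668
grad_y = 2*4*-2.9056 + 12 = -11.2448
Step 2: Gradient step.
x_raw = 0.0778 - 0.01*1.4668 = 0.0631
y_raw = -2.9056 - 0.01*-11.2448 = -2.7932
Step 3: Project onto [-2, 4].
x_proj = clip(0.0631) = 0.0631
y_proj = clip(-2.7932) = -2.0
Step 4: Evaluate f.
f(0.0631, -2.0) = -7.9249


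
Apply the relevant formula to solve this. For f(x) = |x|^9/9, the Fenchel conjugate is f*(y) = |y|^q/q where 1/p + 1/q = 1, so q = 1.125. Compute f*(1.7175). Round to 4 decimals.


The conjugate exponent q satisfies 1/p + 1/q = 1.
p = 9, so q = 9/(9 - 1) = 1.125
|y|^q = 1.7175^1.125 = 1.8376
f*(1.7175) = 1.8376 / 1.125 = 1.6335


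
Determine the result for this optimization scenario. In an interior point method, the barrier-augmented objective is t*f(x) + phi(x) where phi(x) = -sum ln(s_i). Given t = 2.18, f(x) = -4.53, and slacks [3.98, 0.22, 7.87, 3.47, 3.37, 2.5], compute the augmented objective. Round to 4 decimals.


Step 1: Compute log-barrier.
ln values: [1.3813, -1.5141, 2.0631, 1.2442, 1.2149, 0.9163]
phi = -(1.3813 - 1.5141 + 2.0631 + 1.2442 + 1.2149 + 0.9163) = -5.3056
Step 2: Compute augmented objective.
t*f(x) = 2.18*-4.53 = -9.8754
Total = -9.8754 - 5.3056 = -15.181


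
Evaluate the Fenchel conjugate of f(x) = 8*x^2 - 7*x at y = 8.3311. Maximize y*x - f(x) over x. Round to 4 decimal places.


f*(y) = sup_x {y*x - a*x^2 - b*x} = sup_x {(y-b)*x - a*x^2}
FOC: (y - b) - 2a*x = 0 => x* = (y - b)/(2a)
x* = (8.3311 + 7)/(2*8) = 0.9582
f*(8.3311) = (y-b)^2/(4a) = (8.3311 + 7)^2/(4*8)
= 235.0426/32 = 7.3451


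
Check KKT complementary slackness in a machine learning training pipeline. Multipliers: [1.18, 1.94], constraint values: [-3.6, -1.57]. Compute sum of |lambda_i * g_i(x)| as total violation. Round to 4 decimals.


KKT complementary slackness check:
lambda_1 * g_1 = 1.18 * -3.6 = -4.248
lambda_2 * g_2 = 1.94 * -1.57 = -3.0458
Total violation = 4.248 + 3.0458 = 7.2938


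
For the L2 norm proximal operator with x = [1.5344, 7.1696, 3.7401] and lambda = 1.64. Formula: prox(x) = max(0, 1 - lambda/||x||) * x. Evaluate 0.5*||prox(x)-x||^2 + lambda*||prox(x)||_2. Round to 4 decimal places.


Step 1: Compute ||x||.
||x|| = 8.2308
Step 2: Compute scaling factor.
scale = max(0, 1 - 1.64/8.2308) = 0.8007
Step 3: prox(x) = [1.2287, 5.741, 2.9949]
||prox(x)|| = 6.5908
Step 4: Proximal objective.
0.5*||prox-x||^2 = 1.3448
lambda*||prox|| = 10.8089
Total = 12.1537


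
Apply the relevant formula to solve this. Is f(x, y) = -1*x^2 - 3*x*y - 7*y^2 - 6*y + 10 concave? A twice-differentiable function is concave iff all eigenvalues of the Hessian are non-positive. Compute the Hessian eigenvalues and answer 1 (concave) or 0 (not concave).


The Hessian of f(x,y) = -1*x^2 - 3*x*y - 7*y^2 - 6*y + 10 is:
H = [[-2, -3], [-3, -14]]
Trace = -2 - 14 = -16
Determinant = -2*-14 - (-3)^2 = 19
Discriminant = (-16)^2 - 4*19 = 180.0
Eigenvalues: lambda_1 = -14.7082, lambda_2 = -1.2918
The function is concave.

1


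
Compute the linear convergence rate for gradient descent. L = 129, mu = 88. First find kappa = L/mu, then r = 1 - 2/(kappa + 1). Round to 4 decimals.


Step 1: Compute the condition number.
kappa = L/mu = 129/88 = 1.4659
Step 2: Compute the convergence rate.
r = 1 - 2/(kappa + 1) = 1 - 2*mu/(L + mu) = (L - mu)/(L + mu) = 41/217 = 0.1889


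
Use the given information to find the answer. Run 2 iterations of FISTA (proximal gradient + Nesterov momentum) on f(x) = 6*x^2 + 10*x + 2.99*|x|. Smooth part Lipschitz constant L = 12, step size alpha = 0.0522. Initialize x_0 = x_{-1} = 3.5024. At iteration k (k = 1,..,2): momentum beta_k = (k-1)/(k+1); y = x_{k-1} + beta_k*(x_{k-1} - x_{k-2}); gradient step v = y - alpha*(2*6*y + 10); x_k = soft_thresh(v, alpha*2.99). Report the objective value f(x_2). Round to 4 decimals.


FISTA on f(x) = 6*x^2 + 10*x + 2.99*|x|
L = 12, alpha = 0.0522
Iteration 1: beta = 0.0, y = 3.5024 + 0.0*(3.5024 - 3.5024) = 3.5024
  grad(y) = 52.0288, v = y - alpha*grad = 0.7865
  prox(v) = soft_thresh(0.7865, 0.1561) = 0.6304
Iteration 2: beta = 0.3333, y = 0.6304 + 0.3333*(0.6304 - 3.5024) = -0.3269
  grad(y) = 6.0771, v = y - alpha*grad = -0.6441
  prox(v) = soft_thresh(-0.6441, 0.1561) = -0.4881
f(x_2) = 6*(-0.4881)^2 + 10*(-0.4881) + 2.99*|-0.4881| = -1.9921


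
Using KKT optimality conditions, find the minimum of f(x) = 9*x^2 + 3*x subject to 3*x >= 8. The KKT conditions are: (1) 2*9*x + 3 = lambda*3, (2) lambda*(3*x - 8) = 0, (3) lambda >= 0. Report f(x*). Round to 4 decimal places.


Step 1: Try lambda = 0 (constraint inactive).
x_unc = -3/(2*9) = -0.1667
Check: 3*-0.1667 = -0.5001 < 8 -- violated!
Step 2: Constraint must be active: 3*x = 8
x* = 8/3 = 2.6667 (rounded; the exact value 8/3 is used below)
lambda = (2*9*(8/3) + 3)/3 = 17.0
Step 3: Compute optimal value.
f(x*) = 9*(8/3)^2 + 3*(8/3) = 72.0


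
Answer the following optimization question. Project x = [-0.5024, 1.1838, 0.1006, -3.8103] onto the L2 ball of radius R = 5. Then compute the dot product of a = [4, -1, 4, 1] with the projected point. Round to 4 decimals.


Step 1: Compute ||x|| (intermediates to 6 decimals).
||x|| = sqrt((-0.5024)^2 + 1.1838^2 + 0.1006^2 + (-3.8103)^2) = 4.022722
Step 2: Project.
Since ||x|| <= R, proj = x (no scaling needed).
proj(x) = [-0.5024, 1.1838, 0.1006, -3.8103]
Step 3: Dot product.
a^T * proj(x) = 4*(-0.5024) - 1*1.1838 + 4*0.1006 + 1*(-3.8103) = -6.6013


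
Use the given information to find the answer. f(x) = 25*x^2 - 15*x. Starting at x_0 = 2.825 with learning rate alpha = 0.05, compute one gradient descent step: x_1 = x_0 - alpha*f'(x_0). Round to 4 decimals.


We compute the gradient at x_0 and apply the update.
f'(x) = 50*x - 15
f'(2.825) = 50*2.825 - 15 = 126.25
x_1 = 2.825 - 0.05*126.25 = -3.4875


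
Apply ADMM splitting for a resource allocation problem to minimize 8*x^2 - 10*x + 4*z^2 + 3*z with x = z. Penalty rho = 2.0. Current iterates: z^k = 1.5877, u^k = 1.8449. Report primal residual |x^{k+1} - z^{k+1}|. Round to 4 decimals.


ADMM iteration with rho = 2.0, z^k = 1.5877, u^k = 1.8449
Step 1: x-update.
Minimize 8*x^2 - 10*x + (2.0/2)*(x - 1.5877 + 1.8449)^2
FOC: (2*8 + 2.0)*x = 10 + 2.0*(1.5877 - 1.8449)
x^{k+1} = 0.527
Step 2: z-update.
Minimize 4*z^2 + 3*z + (2.0/2)*(0.527 - z + 1.8449)^2
FOC: (2*4 + 2.0)*z = -3 + 2.0*(0.527 + 1.8449)
z^{k+1} = 0.1744
Step 3: u-update.
u^{k+1} = 1.8449 + 0.527 - 0.1744 = 2.1975
Step 4: Primal residual = |0.527 - 0.1744| = 0.3526


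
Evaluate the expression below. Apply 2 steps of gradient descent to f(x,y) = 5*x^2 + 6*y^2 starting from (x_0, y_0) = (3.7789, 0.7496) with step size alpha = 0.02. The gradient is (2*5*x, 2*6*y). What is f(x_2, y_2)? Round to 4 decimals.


Gradient descent on f(x,y) = 5*x^2 + 6*y^2.
Starting point: (3.7789, 0.7496), alpha = 0.02
Step 1: grad_x = 2*5*3.7789 = 37.789, grad_y = 2*6*0.7496 = 8.9952
  x_1 = 3.7789 - 0.02*37.789 = 3.0231
  y_1 = 0.7496 - 0.02*8.9952 = 0.5697
Step 2: grad_x = 2*5*3.0231 = 30.2312, grad_y = 2*6*0.5697 = 6.8364
  x_2 = 3.0231 - 0.02*30.2312 = 2.4185
  y_2 = 0.5697 - 0.02*6.8364 = 0.433
f(2.4185, 0.433) = 5*2.4185^2 + 6*0.433^2 = 30.3704


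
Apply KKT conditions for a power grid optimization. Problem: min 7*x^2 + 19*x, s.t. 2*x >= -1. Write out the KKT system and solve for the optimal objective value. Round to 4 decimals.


Step 1: Try lambda = 0 (constraint inactive).
x_unc = -19/(2*7) = -1.3571
Check: 2*-1.3571 = -2.7142 < -1 -- violated!
Step 2: Constraint must be active: 2*x = -1
x* = -1/2 = -0.5
lambda = (2*7*(-0.5) + 19)/2 = 6.0
Step 3: Compute optimal value.
f(x*) = 7*(-0.5)^2 + 19*(-0.5) = -7.75


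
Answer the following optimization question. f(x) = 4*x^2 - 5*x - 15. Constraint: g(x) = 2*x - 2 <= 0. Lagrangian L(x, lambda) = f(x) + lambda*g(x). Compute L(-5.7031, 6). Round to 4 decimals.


Step 1: Evaluate f(x).
f(-5.7031) = 4*(-5.7031)^2 - 5*(-5.7031) - 15 = 143.6169
Step 2: Evaluate g(x).
g(-5.7031) = 2*-5.7031 - 2 = -13.4062
Step 3: Compute Lagrangian.
L = 143.6169 + 6*-13.4062 = 63.1797


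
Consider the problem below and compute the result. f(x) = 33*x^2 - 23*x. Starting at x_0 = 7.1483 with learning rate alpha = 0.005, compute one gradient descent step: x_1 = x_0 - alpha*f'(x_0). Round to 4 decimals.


We compute the gradient at x_0 and apply the update.
f'(x) = 66*x - 23
f'(7.1483) = 66*7.1483 - 23 = 448.7878
x_1 = 7.1483 - 0.005*448.7878 = 4.9044


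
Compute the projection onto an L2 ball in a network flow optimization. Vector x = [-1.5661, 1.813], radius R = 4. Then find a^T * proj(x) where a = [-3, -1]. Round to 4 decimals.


Step 1: Compute ||x|| (intermediates to 6 decimals).
||x|| = sqrt((-1.5661)^2 + 1.813^2) = 2.395754
Step 2: Project.
Since ||x|| <= R, proj = x (no scaling needed).
proj(x) = [-1.5661, 1.813]
Step 3: Dot product.
a^T * proj(x) = -3*(-1.5661) - 1*1.813 = 2.8853


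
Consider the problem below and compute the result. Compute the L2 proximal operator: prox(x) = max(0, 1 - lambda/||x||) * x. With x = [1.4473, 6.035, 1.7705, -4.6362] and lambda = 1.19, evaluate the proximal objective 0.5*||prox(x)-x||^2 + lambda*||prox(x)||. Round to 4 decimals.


Step 1: Compute ||x||.
||x|| = 7.9464
Step 2: Compute scaling factor.
scale = max(0, 1 - 1.19/7.9464) = 0.8502
Step 3: prox(x) = [1.2306, 5.1312, 1.5054, -3.9419]
||prox(x)|| = 6.7564
Step 4: Proximal objective.
0.5*||prox-x||^2 = 0.7081
lambda*||prox|| = 8.0401
Total = 8.7481


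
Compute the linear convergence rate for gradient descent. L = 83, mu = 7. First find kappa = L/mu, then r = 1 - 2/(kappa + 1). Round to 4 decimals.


Step 1: Compute the condition number.
kappa = L/mu = 83/7 = 11.8571
Step 2: Compute the convergence rate.
r = 1 - 2/(kappa + 1) = 1 - 2*mu/(L + mu) = (L - mu)/(L + mu) = 76/90 = 0.8444


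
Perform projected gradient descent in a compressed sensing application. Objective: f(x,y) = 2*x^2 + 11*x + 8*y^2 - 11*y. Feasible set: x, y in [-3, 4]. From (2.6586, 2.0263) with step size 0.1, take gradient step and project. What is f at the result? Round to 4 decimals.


Step 1: Compute gradient at (2.6586, 2.0263).
grad_x = 2*2*2.6586 + 11 = 21.6344
grad_y = 2*8*2.0263 - 11 = 21.4208
Step 2: Gradient step.
x_raw = 2.6586 - 0.1*21.6344 = 0.4952
y_raw = 2.0263 - 0.1*21.4208 = -0.1158
Step 3: Project onto [-3, 4].
x_proj = clip(0.4952) = 0.4952
y_proj = clip(-0.1158) = -0.1158
Step 4: Evaluate f.
f(0.4952, -0.1158) = 7.3179


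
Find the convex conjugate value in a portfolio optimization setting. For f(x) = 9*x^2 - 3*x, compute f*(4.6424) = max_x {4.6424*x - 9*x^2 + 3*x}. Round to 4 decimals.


f*(y) = sup_x {y*x - a*x^2 - b*x} = sup_x {(y-b)*x - a*x^2}
FOC: (y - b) - 2a*x = 0 => x* = (y - b)/(2a)
x* = (4.6424 + 3)/(2*9) = 0.4246
f*(4.6424) = (y-b)^2/(4a) = (4.6424 + 3)^2/(4*9)
= 58.4063/36 = 1.6224


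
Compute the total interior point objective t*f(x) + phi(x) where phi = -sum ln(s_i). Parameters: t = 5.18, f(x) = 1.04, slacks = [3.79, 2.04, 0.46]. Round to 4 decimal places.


Step 1: Compute log-barrier.
ln values: [1.3324, 0.7129, -0.7765]
phi = -(1.3324 + 0.7129 - 0.7765) = -1.2688
Step 2: Compute augmented objective.
t*f(x) = 5.18*1.04 = 5.3872
Total = 5.3872 - 1.2688 = 4.1184


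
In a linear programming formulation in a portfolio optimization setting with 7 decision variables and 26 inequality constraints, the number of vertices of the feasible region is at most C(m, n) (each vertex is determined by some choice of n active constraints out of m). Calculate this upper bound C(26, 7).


Each vertex corresponds to some choice of n active constraints out of m, so the number of vertices is at most C(m, n) = m! / (n!(m-n)!).
m = 26, n = 7
Numerator: 26 * 25 * 24 * 23 * 22 * 21 * 20
Denominator: 7! = 5040
C(26, 7) = 657800


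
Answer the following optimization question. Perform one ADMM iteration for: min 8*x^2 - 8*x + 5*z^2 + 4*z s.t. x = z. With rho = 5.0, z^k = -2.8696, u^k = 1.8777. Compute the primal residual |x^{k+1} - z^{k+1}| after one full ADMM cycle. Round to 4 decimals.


ADMM iteration with rho = 5.0, z^k = -2.8696, u^k = 1.8777
Step 1: x-update.
Minimize 8*x^2 - 8*x + (5.0/2)*(x + 2.8696 + 1.8777)^2
FOC: (2*8 + 5.0)*x = 8 + 5.0*(-2.8696 - 1.8777)
x^{k+1} = -0.7494
Step 2: z-update.
Minimize 5*z^2 + 4*z + (5.0/2)*(-0.7494 - z + 1.8777)^2
FOC: (2*5 + 5.0)*z = -4 + 5.0*(-0.7494 + 1.8777)
z^{k+1} = 0.1094
Step 3: u-update.
u^{k+1} = 1.8777 - 0.7494 - 0.1094 = 1.0189
Step 4: Primal residual = |-0.7494 - 0.1094| = 0.8588


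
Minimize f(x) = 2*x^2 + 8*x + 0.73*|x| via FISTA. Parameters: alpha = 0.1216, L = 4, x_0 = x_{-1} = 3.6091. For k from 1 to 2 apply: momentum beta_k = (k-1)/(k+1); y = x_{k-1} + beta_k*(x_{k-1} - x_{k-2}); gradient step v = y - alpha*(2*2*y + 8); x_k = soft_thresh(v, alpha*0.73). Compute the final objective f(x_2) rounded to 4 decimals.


FISTA on f(x) = 2*x^2 + 8*x + 0.73*|x|
L = 4, alpha = 0.1216
Iteration 1: beta = 0.0, y = 3.6091 + 0.0*(3.6091 - 3.6091) = 3.6091
  grad(y) = 22.4364, v = y - alpha*grad = 0.8808
  prox(v) = soft_thresh(0.8808, 0.0888) = 0.7921
Iteration 2: beta = 0.3333, y = 0.7921 + 0.3333*(0.7921 - 3.6091) = -0.1469
  grad(y) = 7.4122, v = y - alpha*grad = -1.0483
  prox(v) = soft_thresh(-1.0483, 0.0888) = -0.9595
f(x_2) = 2*(-0.9595)^2 + 8*(-0.9595) + 0.73*|-0.9595| = -5.1343


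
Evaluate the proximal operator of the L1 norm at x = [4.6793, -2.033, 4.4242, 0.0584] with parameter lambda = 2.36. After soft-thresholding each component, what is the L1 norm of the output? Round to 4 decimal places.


Soft-thresholding with lambda = 2.36:
prox(4.6793) = sign(4.6793)*max(|4.6793| - 2.36, 0) = 2.3193
prox(-2.033) = sign(-2.033)*max(|-2.033| - 2.36, 0) = 0.0
prox(4.4242) = sign(4.4242)*max(|4.4242| - 2.36, 0) = 2.0642
prox(0.0584) = sign(0.0584)*max(|0.0584| - 2.36, 0) = 0.0
prox(x) = [2.3193, 0.0, 2.0642, 0.0]
||prox(x)||_1 = 2.3193 + 0.0 + 2.0642 + 0.0 = 4.3835


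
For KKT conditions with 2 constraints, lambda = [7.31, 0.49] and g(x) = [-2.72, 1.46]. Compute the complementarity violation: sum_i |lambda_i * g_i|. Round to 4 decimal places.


KKT complementary slackness check:
lambda_1 * g_1 = 7.31 * -2.72 = -19.8832
lambda_2 * g_2 = 0.49 * 1.46 = 0.7154
Total violation = 19.8832 + 0.7154 = 20.5986


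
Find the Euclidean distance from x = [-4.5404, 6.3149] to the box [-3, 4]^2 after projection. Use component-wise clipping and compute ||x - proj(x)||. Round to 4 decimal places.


Project each component onto [-3, 4].
clip(-4.5404) = -3.0, clip(6.3149) = 4.0
Projection = [-3.0, 4.0]
Squared diffs: [2.3728, 5.3588]
Distance = sqrt(7.7316) = 2.7806


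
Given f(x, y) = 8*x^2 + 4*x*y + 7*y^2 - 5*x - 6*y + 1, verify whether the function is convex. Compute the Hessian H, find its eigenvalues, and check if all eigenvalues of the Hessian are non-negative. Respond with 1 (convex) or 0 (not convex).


The Hessian of f(x,y) = 8*x^2 + 4*x*y + 7*y^2 - 5*x - 6*y + 1 is:
H = [[16, 4], [4, 14]]
Trace = 16 + 14 = 30
Determinant = 16*14 - (4)^2 = 208
Discriminant = (30)^2 - 4*208 = 68.0
Eigenvalues: lambda_1 = 10.8769, lambda_2 = 19.1231
The function is convex.

1


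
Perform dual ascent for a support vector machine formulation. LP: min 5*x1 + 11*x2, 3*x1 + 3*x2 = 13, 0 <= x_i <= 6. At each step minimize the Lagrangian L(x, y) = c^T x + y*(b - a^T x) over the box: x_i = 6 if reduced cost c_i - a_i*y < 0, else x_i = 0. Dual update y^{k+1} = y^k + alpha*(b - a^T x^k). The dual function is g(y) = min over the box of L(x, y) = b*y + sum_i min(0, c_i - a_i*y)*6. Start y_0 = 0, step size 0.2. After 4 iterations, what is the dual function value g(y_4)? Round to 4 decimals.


Dual ascent for LP: min 5*x1 + 11*x2, 3*x1 + 3*x2 = 13, 0 <= x_i <= 6
Step 1: y^k = 0.0, reduced costs: (5.0, 11.0)
  x^k = (0.0, 0.0), subgradient = b - a^T x = 13.0
  y^{k+1} = 0.0 + 0.2*13.0 = 2.6
Step 2: y^k = 2.6, reduced costs: (-2.8, 3.2)
  x^k = (6.0, 0.0), subgradient = b - a^T x = -5.0
  y^{k+1} = 2.6 + 0.2*-5.0 = 1.6
Step 3: y^k = 1.6, reduced costs: (0.2, 6.2)
  x^k = (0.0, 0.0), subgradient = b - a^T x = 13.0
  y^{k+1} = 1.6 + 0.2*13.0 = 4.2
Step 4: y^k = 4.2, reduced costs: (-7.6, -1.6)
  x^k = (6.0, 6.0), subgradient = b - a^T x = -23.0
  y^{k+1} = 4.2 + 0.2*-23.0 = -0.4
Dual objective at y_4 = -0.4: reduced costs (6.2, 12.2), box minimizer x = (0.0, 0.0)
g(y_4) = b*y + (c1 - a1*y)*x1 + (c2 - a2*y)*x2 = 13*(-0.4) + 6.2*0.0 + 12.2*0.0 = -5.2 + 0.0 + 0.0 = -5.2


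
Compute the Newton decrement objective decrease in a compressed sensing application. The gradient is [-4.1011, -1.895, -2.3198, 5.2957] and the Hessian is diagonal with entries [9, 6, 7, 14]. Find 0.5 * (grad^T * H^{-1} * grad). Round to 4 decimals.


Step 1: H is diagonal, so H^(-1) * g = [-0.4557, -0.3158, -0.3314, 0.3783].
Step 2: g^T H^(-1) g = sum_i g_i^2 / H_ii
  = (-4.1011)^2/9 + (-1.895)^2/6 + (-2.3198)^2/7 + (5.2957)^2/14
  = 1.8688 + 0.5985 + 0.7688 + 2.0032 = 5.2392
Step 3: Objective decrease = 0.5 * g^T H^(-1) g = 2.6196


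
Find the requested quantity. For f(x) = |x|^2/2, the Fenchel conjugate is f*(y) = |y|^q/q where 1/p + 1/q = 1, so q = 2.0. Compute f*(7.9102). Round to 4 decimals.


The conjugate exponent q satisfies 1/p + 1/q = 1.
p = 2, so q = 2/(2 - 1) = 2.0
|y|^q = 7.9102^2.0 = 62.5713
f*(7.9102) = 62.5713 / 2.0 = 31.2856


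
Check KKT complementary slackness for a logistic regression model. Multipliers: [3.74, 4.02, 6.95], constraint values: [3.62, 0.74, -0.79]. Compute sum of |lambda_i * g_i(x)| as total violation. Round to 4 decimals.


KKT complementary slackness check:
lambda_1 * g_1 = 3.74 * 3.62 = 13.5388
lambda_2 * g_2 = 4.02 * 0.74 = 2.9748
lambda_3 * g_3 = 6.95 * -0.79 = -5.4905
Total violation = 13.5388 + 2.9748 + 5.4905 = 22.0041


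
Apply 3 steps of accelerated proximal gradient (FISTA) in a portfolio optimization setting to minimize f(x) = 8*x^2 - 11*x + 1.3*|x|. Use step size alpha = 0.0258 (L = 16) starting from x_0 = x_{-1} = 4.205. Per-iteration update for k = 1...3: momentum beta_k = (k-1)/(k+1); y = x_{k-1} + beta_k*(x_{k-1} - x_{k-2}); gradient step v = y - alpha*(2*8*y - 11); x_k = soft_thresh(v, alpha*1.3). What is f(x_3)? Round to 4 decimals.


FISTA on f(x) = 8*x^2 - 11*x + 1.3*|x|
L = 16, alpha = 0.0258
Iteration 1: beta = 0.0, y = 4.205 + 0.0*(4.205 - 4.205) = 4.205
  grad(y) = 56.28, v = y - alpha*grad = 2.753
  prox(v) = soft_thresh(2.753, 0.0335) = 2.7194
Iteration 2: beta = 0.3333, y = 2.7194 + 0.3333*(2.7194 - 4.205) = 2.2242
  grad(y) = 24.588, v = y - alpha*grad = 1.5899
  prox(v) = soft_thresh(1.5899, 0.0335) = 1.5563
Iteration 3: beta = 0.5, y = 1.5563 + 0.5*(1.5563 - 2.7194) = 0.9748
  grad(y) = 4.5966, v = y - alpha*grad = 0.8562
  prox(v) = soft_thresh(0.8562, 0.0335) = 0.8227
f(x_3) = 8*0.8227^2 - 11*0.8227 + 1.3*|0.8227| = -2.5657


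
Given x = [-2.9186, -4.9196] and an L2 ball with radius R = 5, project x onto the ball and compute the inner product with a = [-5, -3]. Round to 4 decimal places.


Step 1: Compute ||x|| (intermediates to 6 decimals).
||x|| = sqrt((-2.9186)^2 + (-4.9196)^2) = 5.7202
Step 2: Project.
Since ||x|| > R, scale = R/||x|| = 5/5.7202 = 0.874095, proj(x) = scale * x
proj(x) = [-2.551134, -4.300198]
Step 3: Dot product.
a^T * proj(x) = -5*(-2.551134) - 3*(-4.300198) = 25.6563


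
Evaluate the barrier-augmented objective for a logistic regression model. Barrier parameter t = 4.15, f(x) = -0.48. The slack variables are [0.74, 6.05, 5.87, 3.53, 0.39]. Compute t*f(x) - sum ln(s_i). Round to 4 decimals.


Step 1: Compute log-barrier.
ln values: [-0.3011, 1.8001, 1.7699, 1.2613, -0.9416]
phi = -(-0.3011 + 1.8001 + 1.7699 + 1.2613 - 0.9416) = -3.5885
Step 2: Compute augmented objective.
t*f(x) = 4.15*-0.48 = -1.992
Total = -1.992 - 3.5885 = -5.5805


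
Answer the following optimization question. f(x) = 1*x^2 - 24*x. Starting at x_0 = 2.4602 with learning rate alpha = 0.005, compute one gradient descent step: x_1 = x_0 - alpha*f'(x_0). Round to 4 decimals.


We compute the gradient at x_0 and apply the update.
f'(x) = 2*x - 24
f'(2.4602) = 2*2.4602 - 24 = -19.0796
x_1 = 2.4602 - 0.005*-19.0796 = 2.5556


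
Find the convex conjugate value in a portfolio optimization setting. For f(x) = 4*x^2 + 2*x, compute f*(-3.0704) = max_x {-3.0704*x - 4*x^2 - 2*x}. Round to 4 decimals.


f*(y) = sup_x {y*x - a*x^2 - b*x} = sup_x {(y-b)*x - a*x^2}
FOC: (y - b) - 2a*x = 0 => x* = (y - b)/(2a)
x* = (-3.0704 - 2)/(2*4) = -0.6338
f*(-3.0704) = (y-b)^2/(4a) = (-3.0704 - 2)^2/(4*4)
= 25.709/16 = 1.6068


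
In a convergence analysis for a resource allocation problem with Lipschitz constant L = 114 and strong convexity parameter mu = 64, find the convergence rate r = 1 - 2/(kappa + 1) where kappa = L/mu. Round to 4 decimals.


Step 1: Compute the condition number.
kappa = L/mu = 114/64 = 1.7813
Step 2: Compute the convergence rate.
r = 1 - 2/(kappa + 1) = 1 - 2*mu/(L + mu) = (L - mu)/(L + mu) = 50/178 = 0.2809


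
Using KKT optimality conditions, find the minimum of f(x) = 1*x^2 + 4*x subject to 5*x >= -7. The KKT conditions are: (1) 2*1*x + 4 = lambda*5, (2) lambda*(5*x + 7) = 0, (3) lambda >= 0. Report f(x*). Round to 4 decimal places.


Step 1: Try lambda = 0 (constraint inactive).
x_unc = -4/(2*1) = -2.0
Check: 5*-2.0 = -10.0 < -7 -- violated!
Step 2: Constraint must be active: 5*x = -7
x* = -7/5 = -1.4
lambda = (2*1*(-1.4) + 4)/5 = 0.24
Step 3: Compute optimal value.
f(x*) = 1*(-1.4)^2 + 4*(-1.4) = -3.64


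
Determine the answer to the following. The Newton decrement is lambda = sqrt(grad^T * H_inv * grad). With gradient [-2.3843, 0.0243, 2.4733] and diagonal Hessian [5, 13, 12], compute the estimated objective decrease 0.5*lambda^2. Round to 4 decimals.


Step 1: H is diagonal, so H^(-1) * g = [-0.4769, 0.0019, 0.2061].
Step 2: g^T H^(-1) g = sum_i g_i^2 / H_ii
  = (-2.3843)^2/5 + (0.0243)^2/13 + (2.4733)^2/12
  = 1.137 + 0.0 + 0.5098 = 1.6468
Step 3: Objective decrease = 0.5 * g^T H^(-1) g = 0.8234


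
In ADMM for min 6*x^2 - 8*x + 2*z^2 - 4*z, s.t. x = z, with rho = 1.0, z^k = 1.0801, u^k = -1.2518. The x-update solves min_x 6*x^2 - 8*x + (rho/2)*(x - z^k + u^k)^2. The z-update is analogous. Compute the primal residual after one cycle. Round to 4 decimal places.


ADMM iteration with rho = 1.0, z^k = 1.0801, u^k = -1.2518
Step 1: x-update.
Minimize 6*x^2 - 8*x + (1.0/2)*(x - 1.0801 - 1.2518)^2
FOC: (2*6 + 1.0)*x = 8 + 1.0*(1.0801 + 1.2518)
x^{k+1} = 0.7948
Step 2: z-update.
Minimize 2*z^2 - 4*z + (1.0/2)*(0.7948 - z - 1.2518)^2
FOC: (2*2 + 1.0)*z = 4 + 1.0*(0.7948 - 1.2518)
z^{k+1} = 0.7086
Step 3: u-update.
u^{k+1} = -1.2518 + 0.7948 - 0.7086 = -1.1656
Step 4: Primal residual = |0.7948 - 0.7086| = 0.0862


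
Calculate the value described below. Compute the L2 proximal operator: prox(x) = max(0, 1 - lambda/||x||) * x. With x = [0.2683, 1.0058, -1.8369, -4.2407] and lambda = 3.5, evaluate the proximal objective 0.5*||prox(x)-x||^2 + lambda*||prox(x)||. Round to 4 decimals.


Step 1: Compute ||x||.
||x|| = 4.7372
Step 2: Compute scaling factor.
scale = max(0, 1 - 3.5/4.7372) = 0.2612
Step 3: prox(x) = [0.0701, 0.2627, -0.4797, -1.1076]
||prox(x)|| = 1.2372
Step 4: Proximal objective.
0.5*||prox-x||^2 = 6.125
lambda*||prox|| = 4.3302
Total = 10.4553


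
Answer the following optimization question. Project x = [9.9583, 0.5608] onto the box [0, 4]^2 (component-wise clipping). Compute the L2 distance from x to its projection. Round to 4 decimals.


Project each component onto [0, 4].
clip(9.9583) = 4.0, clip(0.5608) = 0.5608
Projection = [4.0, 0.5608]
Squared diffs: [35.5013, 0.0]
Distance = sqrt(35.5013) = 5.9583


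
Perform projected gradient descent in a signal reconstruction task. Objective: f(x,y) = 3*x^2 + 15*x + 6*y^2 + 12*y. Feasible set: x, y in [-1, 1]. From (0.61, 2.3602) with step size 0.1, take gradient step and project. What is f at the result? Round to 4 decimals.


Step 1: Compute gradient at (0.61, 2.3602).
grad_x = 2*3*0.61 + 15 = 18.66
grad_y = 2*6*2.3602 + 12 = 40.3224
Step 2: Gradient step.
x_raw = 0.61 - 0.1*18.66 = -1.256
y_raw = 2.3602 - 0.1*40.3224 = -1.672
Step 3: Project onto [-1, 1].
x_proj = clip(-1.256) = -1.0
y_proj = clip(-1.672) = -1.0
Step 4: Evaluate f.
f(-1.0, -1.0) = -18.0


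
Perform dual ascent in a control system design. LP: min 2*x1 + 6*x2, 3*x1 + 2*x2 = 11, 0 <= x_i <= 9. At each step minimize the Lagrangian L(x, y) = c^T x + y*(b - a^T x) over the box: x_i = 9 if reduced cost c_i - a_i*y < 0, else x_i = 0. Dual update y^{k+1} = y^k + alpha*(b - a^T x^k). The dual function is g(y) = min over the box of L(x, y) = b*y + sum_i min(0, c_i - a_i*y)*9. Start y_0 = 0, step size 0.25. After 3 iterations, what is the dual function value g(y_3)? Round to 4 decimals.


Dual ascent for LP: min 2*x1 + 6*x2, 3*x1 + 2*x2 = 11, 0 <= x_i <= 9
Step 1: y^k = 0.0, reduced costs: (2.0, 6.0)
  x^k = (0.0, 0.0), subgradient = b - a^T x = 11.0
  y^{k+1} = 0.0 + 0.25*11.0 = 2.75
Step 2: y^k = 2.75, reduced costs: (-6.25, 0.5)
  x^k = (9.0, 0.0), subgradient = b - a^T x = -16.0
  y^{k+1} = 2.75 + 0.25*-16.0 = -1.25
Step 3: y^k = -1.25, reduced costs: (5.75, 8.5)
  x^k = (0.0, 0.0), subgradient = b - a^T x = 11.0
  y^{k+1} = -1.25 + 0.25*11.0 = 1.5
Dual objective at y_3 = 1.5: reduced costs (-2.5, 3.0), box minimizer x = (9.0, 0.0)
g(y_3) = b*y + (c1 - a1*y)*x1 + (c2 - a2*y)*x2 = 11*1.5 + (-2.5)*9.0 + 3.0*0.0 = 16.5 - 22.5 + 0.0 = -6.0


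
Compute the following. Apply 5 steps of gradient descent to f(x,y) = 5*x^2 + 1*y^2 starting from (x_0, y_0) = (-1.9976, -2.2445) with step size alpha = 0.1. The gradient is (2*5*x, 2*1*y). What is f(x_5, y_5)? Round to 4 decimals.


Gradient descent on f(x,y) = 5*x^2 + 1*y^2.
Starting point: (-1.9976, -2.2445), alpha = 0.1
Step 1: grad_x = 2*5*-1.9976 = -19.976, grad_y = 2*1*-2.2445 = -4.489
  x_1 = -1.9976 - 0.1*-19.976 = 0.0
  y_1 = -2.2445 - 0.1*-4.489 = -1.7956
Step 2: grad_x = 2*5*0.0 = 0.0, grad_y = 2*1*-1.7956 = -3.5912
  x_2 = 0.0 - 0.1*0.0 = 0.0
  y_2 = -1.7956 - 0.1*-3.5912 = -1.4365
Step 3: grad_x = 2*5*0.0 = 0.0, grad_y = 2*1*-1.4365 = -2.873
  x_3 = 0.0 - 0.1*0.0 = 0.0
  y_3 = -1.4365 - 0.1*-2.873 = -1.1492
Step 4: grad_x = 2*5*0.0 = 0.0, grad_y = 2*1*-1.1492 = -2.2984
  x_4 = 0.0 - 0.1*0.0 = 0.0
  y_4 = -1.1492 - 0.1*-2.2984 = -0.9193
Step 5: grad_x = 2*5*0.0 = 0.0, grad_y = 2*1*-0.9193 = -1.8387
  x_5 = 0.0 - 0.1*0.0 = 0.0
  y_5 = -0.9193 - 0.1*-1.8387 = -0.7355
f(0.0, -0.7355) = 5*0.0^2 + 1*(-0.7355)^2 = 0.5409
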